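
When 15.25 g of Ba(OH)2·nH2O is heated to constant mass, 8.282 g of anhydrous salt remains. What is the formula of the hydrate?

Mass of water lost = 15.25 − 8.282 = 6.968 g → 6.968 / 18.02 = 0.3867 mol H2O
Molar mass of Ba(OH)2 = 171.35 g/mol → mol Ba(OH)2 = 8.282 / 171.35 = 0.04833
n = 0.3867 / 0.04833 = 8.00 ≈ 8 → Ba(OH)2·8H2O

Ba(OH)2·8H2O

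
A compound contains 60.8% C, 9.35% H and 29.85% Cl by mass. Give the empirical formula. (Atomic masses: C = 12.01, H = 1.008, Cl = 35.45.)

Assume 100 g: 60.8 g C, 9.35 g H, 29.85 g Cl.
C: 60.8 g ÷ 12.01 g/mol = 5.062 mol
H: 9.35 g ÷ 1.008 g/mol = 9.276 mol
Cl: 29.85 g ÷ 35.45 g/mol = 0.842 mol
Smallest is Cl at 0.842 mol; normalising gives C 6.012, H 11.016, Cl 1.000
≈ 6:11:1 → C6H11Cl

C6H11Cl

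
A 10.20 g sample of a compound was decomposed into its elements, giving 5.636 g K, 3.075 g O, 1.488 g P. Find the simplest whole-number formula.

K3O4P

n(K) = 5.636/39.10 = 0.1441, n(O) = 3.075/16.00 = 0.1922, n(P) = 1.488/30.97 = 0.04805
Divide by the smallest (0.04805 mol P): K 3.000, O 4.000, P 1.000
≈ 3:4:1 → K3O4P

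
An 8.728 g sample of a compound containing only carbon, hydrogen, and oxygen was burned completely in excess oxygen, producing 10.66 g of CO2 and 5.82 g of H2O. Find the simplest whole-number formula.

C3H8O4

mol C = 10.66 / 44.01 = 0.2422; mass C = 0.2422 × 12.01 = 2.909 g
mol H = 2 × (5.82 / 18.02) = 0.6459; mass H = 0.6459 × 1.008 = 0.6511 g
mass O = 8.728 − (3.560) = 5.168 g → mol O = 0.3230
Ratios (÷ 0.2422): C 1.000, H 2.667, O 1.333
×3: C 3.00, H 8.00, O 4.00 → C3H8O4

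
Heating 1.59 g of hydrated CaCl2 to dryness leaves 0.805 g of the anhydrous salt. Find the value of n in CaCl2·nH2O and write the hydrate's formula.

Mass of water lost = 1.59 − 0.805 = 0.785 g → 0.785 / 18.02 = 0.04356 mol H2O
Molar mass of CaCl2 = 110.98 g/mol → mol CaCl2 = 0.805 / 110.98 = 0.007254
n = 0.04356 / 0.007254 = 6.01 ≈ 6 → CaCl2·6H2O

CaCl2·6H2O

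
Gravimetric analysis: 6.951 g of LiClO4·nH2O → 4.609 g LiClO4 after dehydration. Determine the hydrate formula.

LiClO4·3H2O

Mass of water lost = 6.951 − 4.609 = 2.342 g → 2.342 / 18.02 = 0.13 mol H2O
Molar mass of LiClO4 = 106.39 g/mol → mol LiClO4 = 4.609 / 106.39 = 0.04332
n = 0.13 / 0.04332 = 3.00 ≈ 3 → LiClO4·3H2O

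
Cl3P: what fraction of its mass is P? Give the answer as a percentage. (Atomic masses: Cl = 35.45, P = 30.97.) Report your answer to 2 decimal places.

Molar mass = 3(35.45) + 1(30.97) = 137.320 g/mol
Mass of P per mole = 1 × 30.97 = 30.970 g
% P = 30.970 / 137.320 × 100 = 22.55%

22.55%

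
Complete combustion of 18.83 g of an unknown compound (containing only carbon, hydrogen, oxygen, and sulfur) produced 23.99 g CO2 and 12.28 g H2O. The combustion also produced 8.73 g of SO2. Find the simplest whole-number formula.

C4H10O3S

mol C = 23.99 / 44.01 = 0.5451; mass C = 0.5451 × 12.01 = 6.547 g
mol H = 2 × (12.28 / 18.02) = 1.363; mass H = 1.363 × 1.008 = 1.374 g
mol S = 8.73 / 64.07 = 0.1363; mass S = 4.370 g
mass O = 18.83 − (12.29) = 6.540 g → mol O = 0.4087
Ratios (÷ 0.1363): C 4.001, H 10.003, O 3.000, S 1.000
→ C4H10O3S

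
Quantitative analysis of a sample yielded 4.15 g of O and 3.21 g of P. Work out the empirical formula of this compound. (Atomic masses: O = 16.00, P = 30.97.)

O: 4.15 g ÷ 16.00 g/mol = 0.2594 mol
P: 3.21 g ÷ 30.97 g/mol = 0.1036 mol
Smallest is P at 0.1036 mol; normalising gives O 2.502, P 1.000
Multiply by 2: O 5.00, P 2.00 → O5P2

O5P2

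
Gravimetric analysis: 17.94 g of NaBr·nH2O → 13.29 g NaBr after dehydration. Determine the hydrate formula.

Mass of water lost = 17.94 − 13.29 = 4.65 g → 4.65 / 18.02 = 0.258 mol H2O
Molar mass of NaBr = 102.89 g/mol → mol NaBr = 13.29 / 102.89 = 0.1292
n = 0.258 / 0.1292 = 2.00 ≈ 2 → NaBr·2H2O

NaBr·2H2O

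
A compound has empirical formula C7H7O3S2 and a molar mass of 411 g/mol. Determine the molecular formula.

C14H14O6S4

Empirical-formula mass = 203.27 g/mol
n = 411 / 203.27 = 2.02 ≈ 2
Molecular formula = (C7H7O3S2)2 = C14H14O6S4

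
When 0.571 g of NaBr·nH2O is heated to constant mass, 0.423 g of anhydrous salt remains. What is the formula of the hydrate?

NaBr·2H2O

Mass of water lost = 0.571 − 0.423 = 0.148 g → 0.148 / 18.02 = 0.008213 mol H2O
Molar mass of NaBr = 102.89 g/mol → mol NaBr = 0.423 / 102.89 = 0.004111
n = 0.008213 / 0.004111 = 2.00 ≈ 2 → NaBr·2H2O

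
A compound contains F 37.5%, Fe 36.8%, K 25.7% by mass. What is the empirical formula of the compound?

F3FeK

Assume 100 g: 37.5 g F, 36.8 g Fe, 25.7 g K.
n(F) = 37.5/19.00 = 1.974, n(Fe) = 36.8/55.85 = 0.6589, n(K) = 25.7/39.10 = 0.6573
Divide by the smallest (0.6573 mol K): F 3.003, Fe 1.002, K 1.000
≈ 3:1:1 → F3FeK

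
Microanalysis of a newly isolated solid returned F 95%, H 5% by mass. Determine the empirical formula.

Assume 100 g: 95 g F, 5 g H.
Moles — F: 95 / 19.00 = 5 mol; H: 5 / 1.008 = 4.96 mol
Smallest is H at 4.96 mol; normalising gives F 1.008, H 1.000
→ FH

FH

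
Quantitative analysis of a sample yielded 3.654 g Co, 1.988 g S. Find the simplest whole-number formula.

CoS

Moles — Co: 3.654 / 58.93 = 0.06201 mol; S: 1.988 / 32.07 = 0.06199 mol
Smallest is S at 0.06199 mol; normalising gives Co 1.000, S 1.000
Ratio ≈ 1:1, so the empirical formula is CoS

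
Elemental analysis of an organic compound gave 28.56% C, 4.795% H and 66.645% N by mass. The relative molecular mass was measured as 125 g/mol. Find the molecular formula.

C3H6N6

Assume 100 g: 28.56 g C, 4.795 g H, 66.645 g N.
C: 28.56 g ÷ 12.01 g/mol = 2.378 mol
H: 4.795 g ÷ 1.008 g/mol = 4.757 mol
N: 66.645 g ÷ 14.01 g/mol = 4.757 mol
Divide by the smallest (2.378 mol C): C 1.000, H 2.000, N 2.000
→ CH2N2
Empirical-formula mass = 42.05 g/mol
n = 125 / 42.05 = 2.97 ≈ 3
Molecular formula = (CH2N2)×3 = C3H6N6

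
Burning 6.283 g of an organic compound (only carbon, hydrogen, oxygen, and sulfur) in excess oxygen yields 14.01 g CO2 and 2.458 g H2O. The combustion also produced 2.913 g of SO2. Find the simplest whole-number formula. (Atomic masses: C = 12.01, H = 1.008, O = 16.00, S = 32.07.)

C7H6OS

mol C = 14.01 / 44.01 = 0.3183; mass C = 0.3183 × 12.01 = 3.823 g
mol H = 2 × (2.458 / 18.02) = 0.2728; mass H = 0.2728 × 1.008 = 0.2750 g
mol S = 2.913 / 64.07 = 0.04547; mass S = 1.458 g
mass O = 6.283 − (5.556) = 0.7267 g → mol O = 0.04542
Smallest is O at 0.04542 mol; normalising gives C 7.009, H 6.007, O 1.000, S 1.001
≈ 7:6:1:1 → C7H6OS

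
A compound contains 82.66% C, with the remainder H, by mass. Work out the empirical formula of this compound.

C2H5

Assume 100 g: 82.66 g C, 17.34 g H.
Moles — C: 82.66 / 12.01 = 6.883 mol; H: 17.34 / 1.008 = 17.2 mol
Smallest is C at 6.883 mol; normalising gives C 1.000, H 2.499
Multiply by 2: C 2.00, H 5.00 → C2H5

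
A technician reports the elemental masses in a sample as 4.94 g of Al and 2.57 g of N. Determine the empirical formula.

Al: 4.94 g ÷ 26.98 g/mol = 0.1831 mol
N: 2.57 g ÷ 14.01 g/mol = 0.1834 mol
Ratios (÷ 0.1831): Al 1.000, N 1.002
≈ 1:1 → AlN

AlN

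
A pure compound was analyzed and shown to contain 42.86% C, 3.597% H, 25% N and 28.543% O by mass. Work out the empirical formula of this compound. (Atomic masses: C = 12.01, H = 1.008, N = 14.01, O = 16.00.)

Assume 100 g: 42.86 g C, 3.597 g H, 25 g N, 28.543 g O.
C: 42.86 g ÷ 12.01 g/mol = 3.569 mol
H: 3.597 g ÷ 1.008 g/mol = 3.568 mol
N: 25 g ÷ 14.01 g/mol = 1.784 mol
O: 28.543 g ÷ 16.00 g/mol = 1.784 mol
Ratios (÷ 1.784): C 2.000, H 2.000, N 1.000, O 1.000
≈ 2:2:1:1 → C2H2NO

C2H2NO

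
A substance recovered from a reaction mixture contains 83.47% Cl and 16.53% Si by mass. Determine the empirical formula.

Cl4Si

Assume 100 g: 83.47 g Cl, 16.53 g Si.
Moles — Cl: 83.47 / 35.45 = 2.355 mol; Si: 16.53 / 28.09 = 0.5885 mol
Smallest is Si at 0.5885 mol; normalising gives Cl 4.001, Si 1.000
→ Cl4Si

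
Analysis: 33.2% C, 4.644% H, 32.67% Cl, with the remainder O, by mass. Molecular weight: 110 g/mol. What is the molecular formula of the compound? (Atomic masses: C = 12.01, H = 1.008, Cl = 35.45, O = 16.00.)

Assume 100 g: 33.2 g C, 4.644 g H, 32.67 g Cl, 29.486 g O.
Moles — C: 33.2 / 12.01 = 2.764 mol; H: 4.644 / 1.008 = 4.607 mol; Cl: 32.67 / 35.45 = 0.9216 mol; O: 29.486 / 16.00 = 1.843 mol
Ratios (÷ 0.9216): C 3.000, H 4.999, Cl 1.000, O 2.000
→ C3H5ClO2
Empirical-formula mass = 108.52 g/mol
n = 110 / 108.52 = 1.01 ≈ 1
Molecular formula = empirical formula = C3H5ClO2

C3H5ClO2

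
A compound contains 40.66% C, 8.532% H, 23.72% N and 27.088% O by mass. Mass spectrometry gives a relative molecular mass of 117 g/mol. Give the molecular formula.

C4H10N2O2

Assume 100 g: 40.66 g C, 8.532 g H, 23.72 g N, 27.088 g O.
Moles — C: 40.66 / 12.01 = 3.386 mol; H: 8.532 / 1.008 = 8.464 mol; N: 23.72 / 14.01 = 1.693 mol; O: 27.088 / 16.00 = 1.693 mol
Smallest is O at 1.693 mol; normalising gives C 2.000, H 5.000, N 1.000, O 1.000
≈ 2:5:1:1 → C2H5NO
Empirical-formula mass = 59.07 g/mol
n = 117 / 59.07 = 1.98 ≈ 2
Molecular formula = (C2H5NO)×2 = C4H10N2O2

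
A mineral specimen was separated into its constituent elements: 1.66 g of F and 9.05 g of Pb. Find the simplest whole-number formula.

Moles — F: 1.66 / 19.00 = 0.08737 mol; Pb: 9.05 / 207.2 = 0.04368 mol
Divide by the smallest (0.04368 mol Pb): F 2.000, Pb 1.000
≈ 2:1 → F2Pb

F2Pb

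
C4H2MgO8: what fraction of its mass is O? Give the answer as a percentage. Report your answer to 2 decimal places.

Molar mass = 4(12.01) + 2(1.008) + 1(24.31) + 8(16.00) = 202.366 g/mol
Mass of O per mole = 8 × 16.00 = 128.000 g
% O = 128.000 / 202.366 × 100 = 63.25%

63.25%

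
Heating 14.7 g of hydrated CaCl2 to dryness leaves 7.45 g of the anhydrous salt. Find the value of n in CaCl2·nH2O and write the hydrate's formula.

Mass of water lost = 14.7 − 7.45 = 7.25 g → 7.25 / 18.02 = 0.4023 mol H2O
Molar mass of CaCl2 = 110.98 g/mol → mol CaCl2 = 7.45 / 110.98 = 0.06713
n = 0.4023 / 0.06713 = 5.99 ≈ 6 → CaCl2·6H2O

CaCl2·6H2O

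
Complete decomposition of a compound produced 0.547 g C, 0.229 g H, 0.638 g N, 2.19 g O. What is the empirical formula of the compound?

C: 0.547 g ÷ 12.01 g/mol = 0.04555 mol
H: 0.229 g ÷ 1.008 g/mol = 0.2272 mol
N: 0.638 g ÷ 14.01 g/mol = 0.04554 mol
O: 2.19 g ÷ 16.00 g/mol = 0.1369 mol
Divide by the smallest (0.04554 mol N): C 1.000, H 4.989, N 1.000, O 3.006
≈ 1:5:1:3 → CH5NO3

CH5NO3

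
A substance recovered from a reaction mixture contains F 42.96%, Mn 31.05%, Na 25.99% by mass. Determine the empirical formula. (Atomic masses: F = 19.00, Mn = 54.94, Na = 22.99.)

Assume 100 g: 42.96 g F, 31.05 g Mn, 25.99 g Na.
F: 42.96 g ÷ 19.00 g/mol = 2.261 mol
Mn: 31.05 g ÷ 54.94 g/mol = 0.5652 mol
Na: 25.99 g ÷ 22.99 g/mol = 1.13 mol
Divide by the smallest (0.5652 mol Mn): F 4.001, Mn 1.000, Na 2.000
→ F4MnNa2

F4MnNa2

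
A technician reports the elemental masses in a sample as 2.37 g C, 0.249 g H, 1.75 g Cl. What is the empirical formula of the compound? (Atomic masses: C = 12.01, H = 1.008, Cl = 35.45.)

C4H5Cl

C: 2.37 g ÷ 12.01 g/mol = 0.1973 mol
H: 0.249 g ÷ 1.008 g/mol = 0.247 mol
Cl: 1.75 g ÷ 35.45 g/mol = 0.04937 mol
Ratios (÷ 0.04937): C 3.997, H 5.004, Cl 1.000
→ C4H5Cl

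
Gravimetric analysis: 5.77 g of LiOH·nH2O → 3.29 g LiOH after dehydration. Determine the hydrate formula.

Mass of water lost = 5.77 − 3.29 = 2.48 g → 2.48 / 18.02 = 0.1376 mol H2O
Molar mass of LiOH = 23.95 g/mol → mol LiOH = 3.29 / 23.95 = 0.1374
n = 0.1376 / 0.1374 = 1.00 ≈ 1 → LiOH·H2O

LiOH·H2O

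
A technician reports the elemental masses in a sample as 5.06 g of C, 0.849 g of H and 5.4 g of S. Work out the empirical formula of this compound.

C5H10S2

Moles — C: 5.06 / 12.01 = 0.4213 mol; H: 0.849 / 1.008 = 0.8423 mol; S: 5.4 / 32.07 = 0.1684 mol
Smallest is S at 0.1684 mol; normalising gives C 2.502, H 5.002, S 1.000
Scaling by 2: C 5.00, H 10.00, S 2.00 → C5H10S2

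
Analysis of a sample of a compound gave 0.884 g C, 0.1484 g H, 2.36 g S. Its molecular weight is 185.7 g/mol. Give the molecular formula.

C4H8S4

Moles — C: 0.884 / 12.01 = 0.07361 mol; H: 0.1484 / 1.008 = 0.1472 mol; S: 2.36 / 32.07 = 0.07359 mol
Divide by the smallest (0.07359 mol S): C 1.000, H 2.001, S 1.000
→ CH2S
Empirical-formula mass = 46.10 g/mol
n = 185.7 / 46.10 = 4.03 ≈ 4
Molecular formula = (CH2S)×4 = C4H8S4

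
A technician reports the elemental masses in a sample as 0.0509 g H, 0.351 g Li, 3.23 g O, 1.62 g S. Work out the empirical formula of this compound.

HLiO4S

Moles — H: 0.0509 / 1.008 = 0.0505 mol; Li: 0.351 / 6.94 = 0.05058 mol; O: 3.23 / 16.00 = 0.2019 mol; S: 1.62 / 32.07 = 0.05051 mol
Ratios (÷ 0.0505): H 1.000, Li 1.002, O 3.998, S 1.000
≈ 1:1:4:1 → HLiO4S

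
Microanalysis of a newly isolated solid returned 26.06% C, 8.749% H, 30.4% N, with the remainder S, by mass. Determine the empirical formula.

Assume 100 g: 26.06 g C, 8.749 g H, 30.4 g N, 34.791 g S.
Moles — C: 26.06 / 12.01 = 2.17 mol; H: 8.749 / 1.008 = 8.68 mol; N: 30.4 / 14.01 = 2.17 mol; S: 34.791 / 32.07 = 1.085 mol
Ratios (÷ 1.085): C 2.000, H 8.001, N 2.000, S 1.000
→ C2H8N2S

C2H8N2S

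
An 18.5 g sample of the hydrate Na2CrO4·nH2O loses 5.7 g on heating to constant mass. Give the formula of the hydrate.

Mass of anhydrous Na2CrO4 = 18.5 − 5.7 = 12.8 g
mol H2O = 5.7 / 18.02 = 0.3163
Molar mass of Na2CrO4 = 161.98 g/mol → mol Na2CrO4 = 12.8 / 161.98 = 0.07902
n = 0.3163 / 0.07902 = 4.00 ≈ 4 → Na2CrO4·4H2O

Na2CrO4·4H2O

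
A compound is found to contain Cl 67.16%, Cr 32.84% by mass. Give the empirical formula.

Cl3Cr

Assume 100 g: 67.16 g Cl, 32.84 g Cr.
Moles — Cl: 67.16 / 35.45 = 1.894 mol; Cr: 32.84 / 52.00 = 0.6315 mol
Divide by the smallest (0.6315 mol Cr): Cl 3.000, Cr 1.000
≈ 3:1 → Cl3Cr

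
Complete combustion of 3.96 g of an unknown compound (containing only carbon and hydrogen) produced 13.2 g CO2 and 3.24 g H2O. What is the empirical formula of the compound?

C5H6

mol C = 13.2 / 44.01 = 0.2999; mass C = 0.2999 × 12.01 = 3.602 g
mol H = 2 × (3.24 / 18.02) = 0.3596; mass H = 0.3596 × 1.008 = 0.3625 g
Divide by the smallest (0.2999 mol C): C 1.000, H 1.199
Scaling by 5: C 5.00, H 5.99 → C5H6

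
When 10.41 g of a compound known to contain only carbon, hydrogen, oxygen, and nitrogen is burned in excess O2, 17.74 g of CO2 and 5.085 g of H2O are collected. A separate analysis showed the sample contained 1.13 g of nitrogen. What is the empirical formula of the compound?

mol C = 17.74 / 44.01 = 0.4031; mass C = 0.4031 × 12.01 = 4.841 g
mol H = 2 × (5.085 / 18.02) = 0.5644; mass H = 0.5644 × 1.008 = 0.5689 g
mol N = 1.13 / 14.01 = 0.08066
mass O = 10.41 − (6.540) = 3.870 g → mol O = 0.2419
Divide by the smallest (0.08066 mol N): C 4.998, H 6.997, N 1.000, O 2.999
Ratio ≈ 5:7:1:3, so the empirical formula is C5H7NO3

C5H7NO3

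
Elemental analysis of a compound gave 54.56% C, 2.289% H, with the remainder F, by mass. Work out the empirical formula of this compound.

Assume 100 g: 54.56 g C, 2.289 g H, 43.151 g F.
n(C) = 54.56/12.01 = 4.543, n(H) = 2.289/1.008 = 2.271, n(F) = 43.151/19.00 = 2.271
Divide by the smallest (2.271 mol H): C 2.001, H 1.000, F 1.000
Ratio ≈ 2:1:1, so the empirical formula is C2HF

C2HF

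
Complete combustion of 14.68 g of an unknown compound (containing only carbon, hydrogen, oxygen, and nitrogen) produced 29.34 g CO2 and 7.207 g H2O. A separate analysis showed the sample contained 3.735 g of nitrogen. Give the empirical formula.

C5H6N2O

mol C = 29.34 / 44.01 = 0.6667; mass C = 0.6667 × 12.01 = 8.007 g
mol H = 2 × (7.207 / 18.02) = 0.7999; mass H = 0.7999 × 1.008 = 0.8063 g
mol N = 3.735 / 14.01 = 0.2666
mass O = 14.68 − (12.55) = 2.132 g → mol O = 0.1333
Smallest is O at 0.1333 mol; normalising gives C 5.003, H 6.003, N 2.001, O 1.000
Ratio ≈ 5:6:2:1, so the empirical formula is C5H6N2O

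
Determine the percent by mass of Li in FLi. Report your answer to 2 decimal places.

26.75%

Molar mass = 1(19.00) + 1(6.94) = 25.940 g/mol
Mass of Li per mole = 1 × 6.94 = 6.940 g
% Li = 6.940 / 25.940 × 100 = 26.75%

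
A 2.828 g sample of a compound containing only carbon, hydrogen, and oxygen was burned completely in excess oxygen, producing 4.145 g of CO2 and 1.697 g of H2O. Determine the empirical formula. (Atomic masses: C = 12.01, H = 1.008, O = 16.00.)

mol C = 4.145 / 44.01 = 0.09418; mass C = 0.09418 × 12.01 = 1.131 g
mol H = 2 × (1.697 / 18.02) = 0.1883; mass H = 0.1883 × 1.008 = 0.1899 g
mass O = 2.828 − (1.321) = 1.507 g → mol O = 0.09419
Ratios (÷ 0.09418): C 1.000, H 2.000, O 1.000
→ CH2O

CH2O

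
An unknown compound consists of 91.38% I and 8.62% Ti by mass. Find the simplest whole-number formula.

Assume 100 g: 91.38 g I, 8.62 g Ti.
Moles — I: 91.38 / 126.90 = 0.7201 mol; Ti: 8.62 / 47.87 = 0.1801 mol
Divide by the smallest (0.1801 mol Ti): I 3.999, Ti 1.000
Ratio ≈ 4:1, so the empirical formula is I4Ti

I4Ti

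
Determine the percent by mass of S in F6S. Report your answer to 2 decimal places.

21.96%

Molar mass = 6(19.00) + 1(32.07) = 146.070 g/mol
Mass of S per mole = 1 × 32.07 = 32.070 g
% S = 32.070 / 146.070 × 100 = 21.96%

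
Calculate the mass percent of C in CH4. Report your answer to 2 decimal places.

74.87%

Molar mass = 1(12.01) + 4(1.008) = 16.042 g/mol
Mass of C per mole = 1 × 12.01 = 12.010 g
% C = 12.010 / 16.042 × 100 = 74.87%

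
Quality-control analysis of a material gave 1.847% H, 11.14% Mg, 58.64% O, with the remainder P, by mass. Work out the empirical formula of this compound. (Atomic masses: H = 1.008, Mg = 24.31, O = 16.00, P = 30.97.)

H4MgO8P2

Assume 100 g: 1.847 g H, 11.14 g Mg, 58.64 g O, 28.373 g P.
Moles — H: 1.847 / 1.008 = 1.832 mol; Mg: 11.14 / 24.31 = 0.4582 mol; O: 58.64 / 16.00 = 3.665 mol; P: 28.373 / 30.97 = 0.9161 mol
Smallest is Mg at 0.4582 mol; normalising gives H 3.999, Mg 1.000, O 7.998, P 1.999
≈ 4:1:8:2 → H4MgO8P2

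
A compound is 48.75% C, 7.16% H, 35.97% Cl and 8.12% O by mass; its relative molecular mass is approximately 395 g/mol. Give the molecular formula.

Assume 100 g: 48.75 g C, 7.16 g H, 35.97 g Cl, 8.12 g O.
Moles — C: 48.75 / 12.01 = 4.059 mol; H: 7.16 / 1.008 = 7.103 mol; Cl: 35.97 / 35.45 = 1.015 mol; O: 8.12 / 16.00 = 0.5075 mol
Ratios (÷ 0.5075): C 7.998, H 13.996, Cl 1.999, O 1.000
Ratio ≈ 8:14:2:1, so the empirical formula is C8H14Cl2O
Empirical-formula mass = 197.09 g/mol
n = 395 / 197.09 = 2.00 ≈ 2
Molecular formula = (C8H14Cl2O)×2 = C16H28Cl4O2

C16H28Cl4O2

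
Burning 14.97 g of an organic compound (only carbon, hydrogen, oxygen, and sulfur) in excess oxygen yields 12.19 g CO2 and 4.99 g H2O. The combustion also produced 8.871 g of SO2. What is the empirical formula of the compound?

mol C = 12.19 / 44.01 = 0.2770; mass C = 0.2770 × 12.01 = 3.327 g
mol H = 2 × (4.99 / 18.02) = 0.5538; mass H = 0.5538 × 1.008 = 0.5583 g
mol S = 8.871 / 64.07 = 0.1385; mass S = 4.440 g
mass O = 14.97 − (8.325) = 6.645 g → mol O = 0.4153
Divide by the smallest (0.1385 mol S): C 2.000, H 4.000, O 2.999, S 1.000
≈ 2:4:3:1 → C2H4O3S

C2H4O3S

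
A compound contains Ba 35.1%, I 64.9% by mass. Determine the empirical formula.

Assume 100 g: 35.1 g Ba, 64.9 g I.
Ba: 35.1 g ÷ 137.33 g/mol = 0.2556 mol
I: 64.9 g ÷ 126.90 g/mol = 0.5114 mol
Ratios (÷ 0.2556): Ba 1.000, I 2.001
→ BaI2

BaI2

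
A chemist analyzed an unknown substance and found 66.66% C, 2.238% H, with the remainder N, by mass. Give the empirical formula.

C5H2N2

Assume 100 g: 66.66 g C, 2.238 g H, 31.102 g N.
Moles — C: 66.66 / 12.01 = 5.55 mol; H: 2.238 / 1.008 = 2.22 mol; N: 31.102 / 14.01 = 2.22 mol
Smallest is N at 2.22 mol; normalising gives C 2.500, H 1.000, N 1.000
Scaling by 2: C 5.00, H 2.00, N 2.00 → C5H2N2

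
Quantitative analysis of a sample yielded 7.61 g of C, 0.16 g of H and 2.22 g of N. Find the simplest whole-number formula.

C4HN

Moles — C: 7.61 / 12.01 = 0.6336 mol; H: 0.16 / 1.008 = 0.1587 mol; N: 2.22 / 14.01 = 0.1585 mol
Divide by the smallest (0.1585 mol N): C 3.999, H 1.002, N 1.000
≈ 4:1:1 → C4HN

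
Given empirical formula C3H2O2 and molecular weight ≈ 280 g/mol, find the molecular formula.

Empirical-formula mass = 70.05 g/mol
n = 280 / 70.05 = 4.00 ≈ 4
Molecular formula = (C3H2O2)4 = C12H8O8

C12H8O8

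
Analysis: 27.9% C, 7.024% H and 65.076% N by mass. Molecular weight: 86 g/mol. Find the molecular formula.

Assume 100 g: 27.9 g C, 7.024 g H, 65.076 g N.
n(C) = 27.9/12.01 = 2.323, n(H) = 7.024/1.008 = 6.968, n(N) = 65.076/14.01 = 4.645
Smallest is C at 2.323 mol; normalising gives C 1.000, H 3.000, N 2.000
→ CH3N2
Empirical-formula mass = 43.05 g/mol
n = 86 / 43.05 = 2.00 ≈ 2
Molecular formula = (CH3N2)×2 = C2H6N4

C2H6N4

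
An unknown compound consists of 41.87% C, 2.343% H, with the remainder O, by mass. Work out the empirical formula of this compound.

C3H2O3

Assume 100 g: 41.87 g C, 2.343 g H, 55.787 g O.
n(C) = 41.87/12.01 = 3.486, n(H) = 2.343/1.008 = 2.324, n(O) = 55.787/16.00 = 3.487
Ratios (÷ 2.324): C 1.500, H 1.000, O 1.500
Multiply by 2: C 3.00, H 2.00, O 3.00 → C3H2O3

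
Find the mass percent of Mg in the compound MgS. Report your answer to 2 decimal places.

43.12%

Molar mass = 1(24.31) + 1(32.07) = 56.380 g/mol
Mass of Mg per mole = 1 × 24.31 = 24.310 g
% Mg = 24.310 / 56.380 × 100 = 43.12%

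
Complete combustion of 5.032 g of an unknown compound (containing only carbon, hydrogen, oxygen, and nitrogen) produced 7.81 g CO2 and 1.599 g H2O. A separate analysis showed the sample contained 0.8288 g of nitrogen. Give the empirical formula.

C3H3NO2

mol C = 7.81 / 44.01 = 0.1775; mass C = 0.1775 × 12.01 = 2.131 g
mol H = 2 × (1.599 / 18.02) = 0.1775; mass H = 0.1775 × 1.008 = 0.1789 g
mol N = 0.8288 / 14.01 = 0.05916
mass O = 5.032 − (3.139) = 1.893 g → mol O = 0.1183
Smallest is N at 0.05916 mol; normalising gives C 3.000, H 3.000, N 1.000, O 2.000
≈ 3:3:1:2 → C3H3NO2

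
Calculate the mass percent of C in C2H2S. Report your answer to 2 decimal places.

Molar mass = 2(12.01) + 2(1.008) + 1(32.07) = 58.106 g/mol
Mass of C per mole = 2 × 12.01 = 24.020 g
% C = 24.020 / 58.106 × 100 = 41.34%

41.34%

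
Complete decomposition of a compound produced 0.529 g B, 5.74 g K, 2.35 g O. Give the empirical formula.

BK3O3

Moles — B: 0.529 / 10.81 = 0.04894 mol; K: 5.74 / 39.10 = 0.1468 mol; O: 2.35 / 16.00 = 0.1469 mol
Divide by the smallest (0.04894 mol B): B 1.000, K 3.000, O 3.001
Ratio ≈ 1:3:3, so the empirical formula is BK3O3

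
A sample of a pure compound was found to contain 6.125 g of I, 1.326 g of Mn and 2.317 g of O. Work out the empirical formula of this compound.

I: 6.125 g ÷ 126.90 g/mol = 0.04827 mol
Mn: 1.326 g ÷ 54.94 g/mol = 0.02414 mol
O: 2.317 g ÷ 16.00 g/mol = 0.1448 mol
Smallest is Mn at 0.02414 mol; normalising gives I 2.000, Mn 1.000, O 6.000
Ratio ≈ 2:1:6, so the empirical formula is I2MnO6

I2MnO6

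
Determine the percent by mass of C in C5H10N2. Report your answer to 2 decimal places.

61.18%

Molar mass = 5(12.01) + 10(1.008) + 2(14.01) = 98.150 g/mol
Mass of C per mole = 5 × 12.01 = 60.050 g
% C = 60.050 / 98.150 × 100 = 61.18%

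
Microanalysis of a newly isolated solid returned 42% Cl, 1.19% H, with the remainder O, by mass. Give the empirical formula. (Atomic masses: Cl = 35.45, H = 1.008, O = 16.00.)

Assume 100 g: 42 g Cl, 1.19 g H, 56.81 g O.
Moles — Cl: 42 / 35.45 = 1.185 mol; H: 1.19 / 1.008 = 1.181 mol; O: 56.81 / 16.00 = 3.551 mol
Smallest is H at 1.181 mol; normalising gives Cl 1.004, H 1.000, O 3.008
Ratio ≈ 1:1:3, so the empirical formula is ClHO3

ClHO3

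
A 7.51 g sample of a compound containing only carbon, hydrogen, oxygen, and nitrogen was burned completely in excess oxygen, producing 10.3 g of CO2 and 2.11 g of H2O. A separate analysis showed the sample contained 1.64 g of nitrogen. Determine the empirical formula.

mol C = 10.3 / 44.01 = 0.2340; mass C = 0.2340 × 12.01 = 2.811 g
mol H = 2 × (2.11 / 18.02) = 0.2342; mass H = 0.2342 × 1.008 = 0.2361 g
mol N = 1.64 / 14.01 = 0.1171
mass O = 7.51 − (4.687) = 2.823 g → mol O = 0.1764
Ratios (÷ 0.1171): C 1.999, H 2.001, N 1.000, O 1.507
×2: C 4.00, H 4.00, N 2.00, O 3.01 → C4H4N2O3

C4H4N2O3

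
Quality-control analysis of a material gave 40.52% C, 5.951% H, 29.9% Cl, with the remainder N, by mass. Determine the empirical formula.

C4H7ClN2

Assume 100 g: 40.52 g C, 5.951 g H, 29.9 g Cl, 23.629 g N.
Moles — C: 40.52 / 12.01 = 3.374 mol; H: 5.951 / 1.008 = 5.904 mol; Cl: 29.9 / 35.45 = 0.8434 mol; N: 23.629 / 14.01 = 1.687 mol
Divide by the smallest (0.8434 mol Cl): C 4.000, H 7.000, Cl 1.000, N 2.000
Ratio ≈ 4:7:1:2, so the empirical formula is C4H7ClN2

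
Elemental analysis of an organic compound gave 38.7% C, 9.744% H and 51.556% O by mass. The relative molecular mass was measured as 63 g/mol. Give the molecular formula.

C2H6O2

Assume 100 g: 38.7 g C, 9.744 g H, 51.556 g O.
Moles — C: 38.7 / 12.01 = 3.222 mol; H: 9.744 / 1.008 = 9.667 mol; O: 51.556 / 16.00 = 3.222 mol
Smallest is O at 3.222 mol; normalising gives C 1.000, H 3.000, O 1.000
≈ 1:3:1 → CH3O
Empirical-formula mass = 31.03 g/mol
n = 63 / 31.03 = 2.03 ≈ 2
Molecular formula = (CH3O)×2 = C2H6O2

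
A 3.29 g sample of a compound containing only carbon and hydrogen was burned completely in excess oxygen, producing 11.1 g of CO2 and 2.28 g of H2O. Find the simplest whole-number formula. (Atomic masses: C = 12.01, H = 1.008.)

mol C = 11.1 / 44.01 = 0.2522; mass C = 0.2522 × 12.01 = 3.029 g
mol H = 2 × (2.28 / 18.02) = 0.2531; mass H = 0.2531 × 1.008 = 0.2551 g
Ratios (÷ 0.2522): C 1.000, H 1.003
Ratio ≈ 1:1, so the empirical formula is CH

CH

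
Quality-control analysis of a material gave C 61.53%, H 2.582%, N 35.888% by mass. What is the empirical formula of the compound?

Assume 100 g: 61.53 g C, 2.582 g H, 35.888 g N.
Moles — C: 61.53 / 12.01 = 5.123 mol; H: 2.582 / 1.008 = 2.562 mol; N: 35.888 / 14.01 = 2.562 mol
Divide by the smallest (2.562 mol H): C 2.000, H 1.000, N 1.000
≈ 2:1:1 → C2HN

C2HN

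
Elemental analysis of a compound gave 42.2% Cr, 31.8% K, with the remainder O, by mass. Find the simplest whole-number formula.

Assume 100 g: 42.2 g Cr, 31.8 g K, 26 g O.
n(Cr) = 42.2/52.00 = 0.8115, n(K) = 31.8/39.10 = 0.8133, n(O) = 26/16.00 = 1.625
Smallest is Cr at 0.8115 mol; normalising gives Cr 1.000, K 1.002, O 2.002
≈ 1:1:2 → CrKO2

CrKO2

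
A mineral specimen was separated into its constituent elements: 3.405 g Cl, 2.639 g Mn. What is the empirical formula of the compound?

n(Cl) = 3.405/35.45 = 0.09605, n(Mn) = 2.639/54.94 = 0.04803
Divide by the smallest (0.04803 mol Mn): Cl 2.000, Mn 1.000
→ Cl2Mn

Cl2Mn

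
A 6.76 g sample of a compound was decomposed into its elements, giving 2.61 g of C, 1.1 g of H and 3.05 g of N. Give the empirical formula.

Moles — C: 2.61 / 12.01 = 0.2173 mol; H: 1.1 / 1.008 = 1.091 mol; N: 3.05 / 14.01 = 0.2177 mol
Ratios (÷ 0.2173): C 1.000, H 5.022, N 1.002
≈ 1:5:1 → CH5N

CH5N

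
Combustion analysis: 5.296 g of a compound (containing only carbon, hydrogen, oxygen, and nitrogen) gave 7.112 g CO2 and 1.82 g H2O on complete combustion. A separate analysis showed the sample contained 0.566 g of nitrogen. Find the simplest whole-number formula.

C4H5NO4

mol C = 7.112 / 44.01 = 0.1616; mass C = 0.1616 × 12.01 = 1.941 g
mol H = 2 × (1.82 / 18.02) = 0.2020; mass H = 0.2020 × 1.008 = 0.2036 g
mol N = 0.566 / 14.01 = 0.04040
mass O = 5.296 − (2.710) = 2.586 g → mol O = 0.1616
Ratios (÷ 0.0404): C 4.000, H 5.000, N 1.000, O 4.000
≈ 4:5:1:4 → C4H5NO4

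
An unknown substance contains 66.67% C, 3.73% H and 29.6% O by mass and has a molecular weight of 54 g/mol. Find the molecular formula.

Assume 100 g: 66.67 g C, 3.73 g H, 29.6 g O.
n(C) = 66.67/12.01 = 5.551, n(H) = 3.73/1.008 = 3.7, n(O) = 29.6/16.00 = 1.85
Smallest is O at 1.85 mol; normalising gives C 3.001, H 2.000, O 1.000
→ C3H2O
Empirical-formula mass = 54.05 g/mol
n = 54 / 54.05 = 1.00 ≈ 1
Molecular formula = empirical formula = C3H2O

C3H2O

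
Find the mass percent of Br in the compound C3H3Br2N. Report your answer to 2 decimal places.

75.07%

Molar mass = 3(12.01) + 3(1.008) + 2(79.90) + 1(14.01) = 212.864 g/mol
Mass of Br per mole = 2 × 79.90 = 159.800 g
% Br = 159.800 / 212.864 × 100 = 75.07%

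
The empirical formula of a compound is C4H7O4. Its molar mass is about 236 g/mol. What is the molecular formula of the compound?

C8H14O8

Empirical-formula mass = 119.10 g/mol
n = 236 / 119.10 = 1.98 ≈ 2
Molecular formula = (C4H7O4)2 = C8H14O8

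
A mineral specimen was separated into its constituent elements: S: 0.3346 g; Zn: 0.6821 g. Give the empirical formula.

S: 0.3346 g ÷ 32.07 g/mol = 0.01043 mol
Zn: 0.6821 g ÷ 65.38 g/mol = 0.01043 mol
Divide by the smallest (0.01043 mol Zn): S 1.000, Zn 1.000
→ SZn

SZn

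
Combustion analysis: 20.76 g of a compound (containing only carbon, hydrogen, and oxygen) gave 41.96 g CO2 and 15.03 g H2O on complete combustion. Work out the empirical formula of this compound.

mol C = 41.96 / 44.01 = 0.9534; mass C = 0.9534 × 12.01 = 11.45 g
mol H = 2 × (15.03 / 18.02) = 1.668; mass H = 1.668 × 1.008 = 1.681 g
mass O = 20.76 − (13.13) = 7.628 g → mol O = 0.4767
Smallest is O at 0.4767 mol; normalising gives C 2.000, H 3.499, O 1.000
×2: C 4.00, H 7.00, O 2.00 → C4H7O2

C4H7O2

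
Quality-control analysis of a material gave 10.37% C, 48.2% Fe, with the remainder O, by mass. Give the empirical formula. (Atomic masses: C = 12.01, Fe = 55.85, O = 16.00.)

CFeO3

Assume 100 g: 10.37 g C, 48.2 g Fe, 41.43 g O.
Moles — C: 10.37 / 12.01 = 0.8634 mol; Fe: 48.2 / 55.85 = 0.863 mol; O: 41.43 / 16.00 = 2.589 mol
Ratios (÷ 0.863): C 1.000, Fe 1.000, O 3.000
→ CFeO3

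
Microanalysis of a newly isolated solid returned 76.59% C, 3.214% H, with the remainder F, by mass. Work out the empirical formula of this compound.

Assume 100 g: 76.59 g C, 3.214 g H, 20.196 g F.
Moles — C: 76.59 / 12.01 = 6.377 mol; H: 3.214 / 1.008 = 3.188 mol; F: 20.196 / 19.00 = 1.063 mol
Ratios (÷ 1.063): C 6.000, H 3.000, F 1.000
→ C6H3F

C6H3F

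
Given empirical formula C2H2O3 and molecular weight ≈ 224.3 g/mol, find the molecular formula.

Empirical-formula mass = 74.04 g/mol
n = 224.3 / 74.04 = 3.03 ≈ 3
Molecular formula = (C2H2O3)3 = C6H6O9

C6H6O9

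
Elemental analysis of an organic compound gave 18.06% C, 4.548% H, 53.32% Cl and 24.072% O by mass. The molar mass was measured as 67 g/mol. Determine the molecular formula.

Assume 100 g: 18.06 g C, 4.548 g H, 53.32 g Cl, 24.072 g O.
Moles — C: 18.06 / 12.01 = 1.504 mol; H: 4.548 / 1.008 = 4.512 mol; Cl: 53.32 / 35.45 = 1.504 mol; O: 24.072 / 16.00 = 1.504 mol
Divide by the smallest (1.504 mol C): C 1.000, H 3.000, Cl 1.000, O 1.001
Ratio ≈ 1:3:1:1, so the empirical formula is CH3ClO
Empirical-formula mass = 66.48 g/mol
n = 67 / 66.48 = 1.01 ≈ 1
Molecular formula = empirical formula = CH3ClO

CH3ClO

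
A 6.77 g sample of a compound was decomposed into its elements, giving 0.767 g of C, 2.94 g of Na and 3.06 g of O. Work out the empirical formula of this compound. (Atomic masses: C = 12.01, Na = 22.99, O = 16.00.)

CNa2O3

n(C) = 0.767/12.01 = 0.06386, n(Na) = 2.94/22.99 = 0.1279, n(O) = 3.06/16.00 = 0.1913
Divide by the smallest (0.06386 mol C): C 1.000, Na 2.002, O 2.995
≈ 1:2:3 → CNa2O3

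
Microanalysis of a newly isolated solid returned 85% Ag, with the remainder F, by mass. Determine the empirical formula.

Assume 100 g: 85 g Ag, 15 g F.
Moles — Ag: 85 / 107.87 = 0.788 mol; F: 15 / 19.00 = 0.7895 mol
Smallest is Ag at 0.788 mol; normalising gives Ag 1.000, F 1.002
≈ 1:1 → AgF

AgF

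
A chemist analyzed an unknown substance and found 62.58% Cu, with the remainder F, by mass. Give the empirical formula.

CuF2

Assume 100 g: 62.58 g Cu, 37.42 g F.
n(Cu) = 62.58/63.55 = 0.9847, n(F) = 37.42/19.00 = 1.969
Divide by the smallest (0.9847 mol Cu): Cu 1.000, F 2.000
Ratio ≈ 1:2, so the empirical formula is CuF2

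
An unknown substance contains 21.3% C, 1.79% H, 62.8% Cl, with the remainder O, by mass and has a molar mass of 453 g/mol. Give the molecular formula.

C8H8Cl8O4

Assume 100 g: 21.3 g C, 1.79 g H, 62.8 g Cl, 14.11 g O.
C: 21.3 g ÷ 12.01 g/mol = 1.774 mol
H: 1.79 g ÷ 1.008 g/mol = 1.776 mol
Cl: 62.8 g ÷ 35.45 g/mol = 1.772 mol
O: 14.11 g ÷ 16.00 g/mol = 0.8819 mol
Ratios (÷ 0.8819): C 2.011, H 2.014, Cl 2.009, O 1.000
Ratio ≈ 2:2:2:1, so the empirical formula is C2H2Cl2O
Empirical-formula mass = 112.94 g/mol
n = 453 / 112.94 = 4.01 ≈ 4
Molecular formula = (C2H2Cl2O)×4 = C8H8Cl8O4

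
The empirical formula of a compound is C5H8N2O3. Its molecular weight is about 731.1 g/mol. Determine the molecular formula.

Empirical-formula mass = 144.13 g/mol
n = 731.1 / 144.13 = 5.07 ≈ 5
Molecular formula = (C5H8N2O3)5 = C25H40N10O15

C25H40N10O15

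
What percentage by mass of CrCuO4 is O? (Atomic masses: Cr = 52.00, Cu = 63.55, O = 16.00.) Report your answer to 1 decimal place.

Molar mass = 1(52.00) + 1(63.55) + 4(16.00) = 179.550 g/mol
Mass of O per mole = 4 × 16.00 = 64.000 g
% O = 64.000 / 179.550 × 100 = 35.6%

35.6%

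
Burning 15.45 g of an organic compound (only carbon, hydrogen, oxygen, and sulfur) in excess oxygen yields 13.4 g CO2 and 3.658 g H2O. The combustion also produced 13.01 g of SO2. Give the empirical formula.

mol C = 13.4 / 44.01 = 0.3045; mass C = 0.3045 × 12.01 = 3.657 g
mol H = 2 × (3.658 / 18.02) = 0.4060; mass H = 0.4060 × 1.008 = 0.4092 g
mol S = 13.01 / 64.07 = 0.2031; mass S = 6.512 g
mass O = 15.45 − (10.58) = 4.872 g → mol O = 0.3045
Smallest is S at 0.2031 mol; normalising gives C 1.499, H 1.999, O 1.500, S 1.000
Scaling by 2: C 3.00, H 4.00, O 3.00, S 2.00 → C3H4O3S2

C3H4O3S2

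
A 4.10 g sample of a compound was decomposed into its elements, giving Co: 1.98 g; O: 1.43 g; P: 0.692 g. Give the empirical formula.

Co: 1.98 g ÷ 58.93 g/mol = 0.0336 mol
O: 1.43 g ÷ 16.00 g/mol = 0.08937 mol
P: 0.692 g ÷ 30.97 g/mol = 0.02234 mol
Divide by the smallest (0.02234 mol P): Co 1.504, O 4.000, P 1.000
×2: Co 3.01, O 8.00, P 2.00 → Co3O8P2

Co3O8P2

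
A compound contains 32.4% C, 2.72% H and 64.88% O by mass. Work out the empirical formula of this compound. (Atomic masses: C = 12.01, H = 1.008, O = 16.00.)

Assume 100 g: 32.4 g C, 2.72 g H, 64.88 g O.
n(C) = 32.4/12.01 = 2.698, n(H) = 2.72/1.008 = 2.698, n(O) = 64.88/16.00 = 4.055
Divide by the smallest (2.698 mol C): C 1.000, H 1.000, O 1.503
Scaling by 2: C 2.00, H 2.00, O 3.01 → C2H2O3

C2H2O3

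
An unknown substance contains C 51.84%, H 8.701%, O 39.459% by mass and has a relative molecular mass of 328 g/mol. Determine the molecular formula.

Assume 100 g: 51.84 g C, 8.701 g H, 39.459 g O.
n(C) = 51.84/12.01 = 4.316, n(H) = 8.701/1.008 = 8.632, n(O) = 39.459/16.00 = 2.466
Ratios (÷ 2.466): C 1.750, H 3.500, O 1.000
Multiply by 4: C 7.00, H 14.00, O 4.00 → C7H14O4
Empirical-formula mass = 162.18 g/mol
n = 328 / 162.18 = 2.02 ≈ 2
Molecular formula = (C7H14O4)×2 = C14H28O8

C14H28O8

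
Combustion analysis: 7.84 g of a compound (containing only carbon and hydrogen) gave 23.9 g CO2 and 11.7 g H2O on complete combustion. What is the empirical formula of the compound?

mol C = 23.9 / 44.01 = 0.5431; mass C = 0.5431 × 12.01 = 6.522 g
mol H = 2 × (11.7 / 18.02) = 1.299; mass H = 1.299 × 1.008 = 1.309 g
Divide by the smallest (0.5431 mol C): C 1.000, H 2.391
Multiply by 5: C 5.00, H 11.96 → C5H12

C5H12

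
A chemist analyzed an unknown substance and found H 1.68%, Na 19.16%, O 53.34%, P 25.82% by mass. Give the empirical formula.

H2NaO4P

Assume 100 g: 1.68 g H, 19.16 g Na, 53.34 g O, 25.82 g P.
H: 1.68 g ÷ 1.008 g/mol = 1.667 mol
Na: 19.16 g ÷ 22.99 g/mol = 0.8334 mol
O: 53.34 g ÷ 16.00 g/mol = 3.334 mol
P: 25.82 g ÷ 30.97 g/mol = 0.8337 mol
Divide by the smallest (0.8334 mol Na): H 2.000, Na 1.000, O 4.000, P 1.000
≈ 2:1:4:1 → H2NaO4P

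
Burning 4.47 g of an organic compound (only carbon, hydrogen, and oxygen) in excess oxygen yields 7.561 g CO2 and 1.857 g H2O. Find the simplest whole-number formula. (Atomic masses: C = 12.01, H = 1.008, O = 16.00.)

C5H6O4

mol C = 7.561 / 44.01 = 0.1718; mass C = 0.1718 × 12.01 = 2.063 g
mol H = 2 × (1.857 / 18.02) = 0.2061; mass H = 0.2061 × 1.008 = 0.2078 g
mass O = 4.47 − (2.271) = 2.199 g → mol O = 0.1374
Smallest is O at 0.1374 mol; normalising gives C 1.250, H 1.500, O 1.000
×4: C 5.00, H 6.00, O 4.00 → C5H6O4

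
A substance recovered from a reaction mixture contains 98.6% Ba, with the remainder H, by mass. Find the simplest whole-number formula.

BaH2

Assume 100 g: 98.6 g Ba, 1.4 g H.
Moles — Ba: 98.6 / 137.33 = 0.718 mol; H: 1.4 / 1.008 = 1.389 mol
Divide by the smallest (0.718 mol Ba): Ba 1.000, H 1.934
Ratio ≈ 1:2, so the empirical formula is BaH2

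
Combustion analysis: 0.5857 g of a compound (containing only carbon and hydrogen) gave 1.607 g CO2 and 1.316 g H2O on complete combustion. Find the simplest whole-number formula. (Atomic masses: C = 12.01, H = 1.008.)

mol C = 1.607 / 44.01 = 0.03651; mass C = 0.03651 × 12.01 = 0.4385 g
mol H = 2 × (1.316 / 18.02) = 0.1461; mass H = 0.1461 × 1.008 = 0.1472 g
Ratios (÷ 0.03651): C 1.000, H 4.000
≈ 1:4 → CH4

CH4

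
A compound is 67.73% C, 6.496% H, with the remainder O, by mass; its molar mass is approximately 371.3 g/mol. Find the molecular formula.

C21H24O6

Assume 100 g: 67.73 g C, 6.496 g H, 25.774 g O.
Moles — C: 67.73 / 12.01 = 5.639 mol; H: 6.496 / 1.008 = 6.444 mol; O: 25.774 / 16.00 = 1.611 mol
Smallest is O at 1.611 mol; normalising gives C 3.501, H 4.001, O 1.000
Scaling by 2: C 7.00, H 8.00, O 2.00 → C7H8O2
Empirical-formula mass = 124.13 g/mol
n = 371.3 / 124.13 = 2.99 ≈ 3
Molecular formula = (C7H8O2)×3 = C21H24O6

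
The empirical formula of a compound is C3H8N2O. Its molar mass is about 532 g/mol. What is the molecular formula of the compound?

Empirical-formula mass = 88.11 g/mol
n = 532 / 88.11 = 6.04 ≈ 6
Molecular formula = (C3H8N2O)6 = C18H48N12O6

C18H48N12O6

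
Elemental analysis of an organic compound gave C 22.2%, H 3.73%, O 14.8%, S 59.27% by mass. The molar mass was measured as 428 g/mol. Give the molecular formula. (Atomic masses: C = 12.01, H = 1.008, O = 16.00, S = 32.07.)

Assume 100 g: 22.2 g C, 3.73 g H, 14.8 g O, 59.27 g S.
n(C) = 22.2/12.01 = 1.848, n(H) = 3.73/1.008 = 3.7, n(O) = 14.8/16.00 = 0.925, n(S) = 59.27/32.07 = 1.848
Smallest is O at 0.925 mol; normalising gives C 1.998, H 4.000, O 1.000, S 1.998
Ratio ≈ 2:4:1:2, so the empirical formula is C2H4OS2
Empirical-formula mass = 108.19 g/mol
n = 428 / 108.19 = 3.96 ≈ 4
Molecular formula = (C2H4OS2)×4 = C8H16O4S8

C8H16O4S8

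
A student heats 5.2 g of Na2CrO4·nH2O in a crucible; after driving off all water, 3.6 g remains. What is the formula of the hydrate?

Na2CrO4·4H2O

Mass of water lost = 5.2 − 3.6 = 1.6 g → 1.6 / 18.02 = 0.08879 mol H2O
Molar mass of Na2CrO4 = 161.98 g/mol → mol Na2CrO4 = 3.6 / 161.98 = 0.02222
n = 0.08879 / 0.02222 = 4.00 ≈ 4 → Na2CrO4·4H2O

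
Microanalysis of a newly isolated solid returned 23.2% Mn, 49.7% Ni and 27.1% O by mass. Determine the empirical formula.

Assume 100 g: 23.2 g Mn, 49.7 g Ni, 27.1 g O.
Mn: 23.2 g ÷ 54.94 g/mol = 0.4223 mol
Ni: 49.7 g ÷ 58.69 g/mol = 0.8468 mol
O: 27.1 g ÷ 16.00 g/mol = 1.694 mol
Divide by the smallest (0.4223 mol Mn): Mn 1.000, Ni 2.005, O 4.011
→ MnNi2O4

MnNi2O4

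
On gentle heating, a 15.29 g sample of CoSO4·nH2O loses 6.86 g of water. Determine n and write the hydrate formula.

CoSO4·7H2O

Mass of anhydrous CoSO4 = 15.29 − 6.86 = 8.43 g
mol H2O = 6.86 / 18.02 = 0.3807
Molar mass of CoSO4 = 155.00 g/mol → mol CoSO4 = 8.43 / 155.00 = 0.05439
n = 0.3807 / 0.05439 = 7.00 ≈ 7 → CoSO4·7H2O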